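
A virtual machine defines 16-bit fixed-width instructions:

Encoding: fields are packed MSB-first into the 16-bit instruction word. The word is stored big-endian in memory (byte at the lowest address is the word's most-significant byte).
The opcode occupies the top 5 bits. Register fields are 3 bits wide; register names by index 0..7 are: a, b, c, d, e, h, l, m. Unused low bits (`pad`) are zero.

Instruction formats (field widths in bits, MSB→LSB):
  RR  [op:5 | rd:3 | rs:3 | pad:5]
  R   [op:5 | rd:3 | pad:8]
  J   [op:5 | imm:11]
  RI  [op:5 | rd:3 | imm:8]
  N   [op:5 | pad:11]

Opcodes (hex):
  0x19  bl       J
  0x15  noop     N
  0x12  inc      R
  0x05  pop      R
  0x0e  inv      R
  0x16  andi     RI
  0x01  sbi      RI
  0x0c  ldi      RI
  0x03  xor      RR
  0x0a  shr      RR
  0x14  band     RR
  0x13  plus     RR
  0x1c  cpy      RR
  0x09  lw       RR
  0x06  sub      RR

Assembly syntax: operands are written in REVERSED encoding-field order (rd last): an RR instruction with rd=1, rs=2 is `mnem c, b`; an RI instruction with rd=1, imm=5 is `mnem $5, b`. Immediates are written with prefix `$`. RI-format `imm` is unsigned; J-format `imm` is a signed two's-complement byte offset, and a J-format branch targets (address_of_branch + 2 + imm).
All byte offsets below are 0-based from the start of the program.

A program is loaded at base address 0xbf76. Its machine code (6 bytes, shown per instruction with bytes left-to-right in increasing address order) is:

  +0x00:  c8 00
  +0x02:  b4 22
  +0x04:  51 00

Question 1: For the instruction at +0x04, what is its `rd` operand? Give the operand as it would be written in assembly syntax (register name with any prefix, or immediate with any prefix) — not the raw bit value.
b

@+04  big-endian(51 00) = 0x5100
  opcode bits[15:11]=0xa: shr/RR
  [10:8] rd=1 = b
  [7:5] rs=0 = a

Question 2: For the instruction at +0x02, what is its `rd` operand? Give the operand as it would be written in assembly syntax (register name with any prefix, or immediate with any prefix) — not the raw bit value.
[02] b4 22 → 0xb422
  op=0xb422>>11=0x16 ⇒ andi (RI)
  rd@[10:8]=0x4 ⇒ e
  imm@[7:0]=0x22 ⇒ $34

e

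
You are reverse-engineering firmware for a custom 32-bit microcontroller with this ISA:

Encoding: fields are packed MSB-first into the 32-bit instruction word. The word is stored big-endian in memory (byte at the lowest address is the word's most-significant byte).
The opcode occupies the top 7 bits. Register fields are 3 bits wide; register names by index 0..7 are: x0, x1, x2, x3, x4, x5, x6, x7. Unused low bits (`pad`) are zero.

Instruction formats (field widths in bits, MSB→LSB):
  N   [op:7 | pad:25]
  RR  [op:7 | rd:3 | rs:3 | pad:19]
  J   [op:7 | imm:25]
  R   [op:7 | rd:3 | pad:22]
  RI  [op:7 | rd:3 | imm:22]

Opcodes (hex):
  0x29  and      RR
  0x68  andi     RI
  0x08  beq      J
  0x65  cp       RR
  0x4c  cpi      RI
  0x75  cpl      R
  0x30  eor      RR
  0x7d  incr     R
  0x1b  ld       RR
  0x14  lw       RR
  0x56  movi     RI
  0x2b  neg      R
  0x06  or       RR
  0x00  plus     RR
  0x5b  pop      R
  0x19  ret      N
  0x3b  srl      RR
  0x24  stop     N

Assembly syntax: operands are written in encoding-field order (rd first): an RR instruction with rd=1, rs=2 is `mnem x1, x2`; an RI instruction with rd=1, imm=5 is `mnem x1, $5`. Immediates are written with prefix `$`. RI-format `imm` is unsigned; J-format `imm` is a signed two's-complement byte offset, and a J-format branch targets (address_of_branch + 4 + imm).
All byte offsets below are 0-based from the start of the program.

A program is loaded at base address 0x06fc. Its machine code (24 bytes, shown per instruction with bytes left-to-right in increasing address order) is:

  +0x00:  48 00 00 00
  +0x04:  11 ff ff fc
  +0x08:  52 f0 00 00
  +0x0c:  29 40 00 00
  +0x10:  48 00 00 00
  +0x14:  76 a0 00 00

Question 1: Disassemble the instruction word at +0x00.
stop

@+00  big-endian(48 00 00 00) = 0x48000000
  op=0x48000000>>25=0x24 ⇒ stop (N)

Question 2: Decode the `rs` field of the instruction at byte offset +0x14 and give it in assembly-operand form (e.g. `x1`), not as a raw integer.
x4

off 0x14: read 76 a0 00 00 as big → 0x76a00000
  op=0x76a00000>>25=0x3b ⇒ srl (RR)
  rd: (w>>22)&0x7=0x2 → x2
  rs: (w>>19)&0x7=0x4 → x4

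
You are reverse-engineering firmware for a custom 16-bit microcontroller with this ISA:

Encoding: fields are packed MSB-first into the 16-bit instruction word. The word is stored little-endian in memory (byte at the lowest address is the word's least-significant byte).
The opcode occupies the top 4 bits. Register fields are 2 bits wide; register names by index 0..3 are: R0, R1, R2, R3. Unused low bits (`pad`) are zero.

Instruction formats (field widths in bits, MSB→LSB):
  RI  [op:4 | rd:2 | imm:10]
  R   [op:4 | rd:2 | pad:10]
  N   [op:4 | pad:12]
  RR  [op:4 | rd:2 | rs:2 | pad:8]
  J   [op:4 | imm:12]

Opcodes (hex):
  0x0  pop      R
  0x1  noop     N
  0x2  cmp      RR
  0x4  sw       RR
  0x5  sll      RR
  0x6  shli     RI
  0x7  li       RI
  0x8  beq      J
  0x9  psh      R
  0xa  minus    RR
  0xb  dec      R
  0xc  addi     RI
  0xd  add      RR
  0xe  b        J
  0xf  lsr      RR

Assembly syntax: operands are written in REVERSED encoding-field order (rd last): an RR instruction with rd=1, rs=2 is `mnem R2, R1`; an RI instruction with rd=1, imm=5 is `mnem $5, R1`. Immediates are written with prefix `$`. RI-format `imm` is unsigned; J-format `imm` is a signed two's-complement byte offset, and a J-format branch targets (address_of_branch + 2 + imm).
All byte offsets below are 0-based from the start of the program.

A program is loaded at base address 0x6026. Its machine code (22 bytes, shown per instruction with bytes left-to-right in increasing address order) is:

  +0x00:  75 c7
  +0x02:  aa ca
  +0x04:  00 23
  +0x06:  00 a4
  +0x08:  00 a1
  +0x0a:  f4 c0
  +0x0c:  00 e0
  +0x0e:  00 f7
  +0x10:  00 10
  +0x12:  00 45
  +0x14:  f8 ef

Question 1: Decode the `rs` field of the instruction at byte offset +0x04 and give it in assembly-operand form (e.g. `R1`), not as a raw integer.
R3

off 0x04: read 00 23 as little → 0x2300
  op=0x2300>>12=0x2 ⇒ cmp (RR)
  rd@[11:10]=0x0 ⇒ R0
  rs@[9:8]=0x3 ⇒ R3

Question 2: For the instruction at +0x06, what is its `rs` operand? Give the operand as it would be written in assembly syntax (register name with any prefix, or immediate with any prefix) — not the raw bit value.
R0

@+06  little-endian(00 a4) = 0xa400
  top 4b → 0xa → minus [RR]
  [11:10] rd=1 = R1
  [9:8] rs=0 = R0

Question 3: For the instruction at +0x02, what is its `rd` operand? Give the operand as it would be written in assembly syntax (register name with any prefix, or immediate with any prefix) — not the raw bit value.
[02] aa ca → 0xcaaa
  opcode bits[15:12]=0xc: addi/RI
  rd: (w>>10)&0x3=0x2 → R2
  imm: (w>>0)&0x3ff=0x2aa → $682

R2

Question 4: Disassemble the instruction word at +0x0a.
addi $244, R0

+0x0a: f4 c0 ⇒ word 0xc0f4 (little)
  top 4b → 0xc → addi [RI]
  rd@[11:10]=0x0 ⇒ R0
  imm@[9:0]=0xf4 ⇒ $244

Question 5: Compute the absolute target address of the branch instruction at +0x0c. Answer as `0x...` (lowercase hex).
0x6034

+0x0c: 00 e0 ⇒ word 0xe000 (little)
  opcode bits[15:12]=0xe: b/J
  imm@[11:0]=0x0 ⇒ $0
  target = base 0x6026 + off 0x0c + 2 + imm 0 = 0x6034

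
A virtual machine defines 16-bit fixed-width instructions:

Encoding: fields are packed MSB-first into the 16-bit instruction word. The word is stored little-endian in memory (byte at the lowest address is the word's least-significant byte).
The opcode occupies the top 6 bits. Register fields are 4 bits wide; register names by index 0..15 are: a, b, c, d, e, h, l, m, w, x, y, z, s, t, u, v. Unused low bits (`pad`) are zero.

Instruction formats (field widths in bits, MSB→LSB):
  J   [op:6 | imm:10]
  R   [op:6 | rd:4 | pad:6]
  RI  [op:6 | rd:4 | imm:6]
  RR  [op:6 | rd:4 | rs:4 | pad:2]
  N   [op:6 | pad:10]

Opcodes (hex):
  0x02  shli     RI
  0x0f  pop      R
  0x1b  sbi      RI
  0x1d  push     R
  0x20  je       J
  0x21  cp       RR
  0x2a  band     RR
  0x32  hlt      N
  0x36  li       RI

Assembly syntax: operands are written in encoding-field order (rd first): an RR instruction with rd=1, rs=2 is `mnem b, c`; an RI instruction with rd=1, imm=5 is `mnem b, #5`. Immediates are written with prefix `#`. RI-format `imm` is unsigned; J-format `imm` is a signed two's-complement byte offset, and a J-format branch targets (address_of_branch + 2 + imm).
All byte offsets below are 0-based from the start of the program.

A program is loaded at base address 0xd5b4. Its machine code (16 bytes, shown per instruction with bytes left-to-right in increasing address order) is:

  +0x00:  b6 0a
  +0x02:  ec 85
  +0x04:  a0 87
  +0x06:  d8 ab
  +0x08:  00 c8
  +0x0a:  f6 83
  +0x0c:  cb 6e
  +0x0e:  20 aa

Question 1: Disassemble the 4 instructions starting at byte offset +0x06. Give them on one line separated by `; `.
@+06  little-endian(d8 ab) = 0xabd8
  top 6b → 0x2a → band [RR]
  [9:6] rd=15 = v
  [5:2] rs=6 = l
@+08  little-endian(00 c8) = 0xc800
  top 6b → 0x32 → hlt [N]
@+0a  little-endian(f6 83) = 0x83f6
  top 6b → 0x20 → je [J]
  [9:0] imm=1014 (s10→-10) = #-10
@+0c  little-endian(cb 6e) = 0x6ecb
  top 6b → 0x1b → sbi [RI]
  [9:6] rd=11 = z
  [5:0] imm=11 = #11

band v, l; hlt; je #-10; sbi z, #11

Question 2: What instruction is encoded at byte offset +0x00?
shli y, #54

[00] b6 0a → 0x0ab6
  opcode bits[15:10]=0x2: shli/RI
  rd: (w>>6)&0xf=0xa → y
  imm: (w>>0)&0x3f=0x36 → #54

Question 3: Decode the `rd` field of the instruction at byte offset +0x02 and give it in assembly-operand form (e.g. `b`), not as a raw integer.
[02] ec 85 → 0x85ec
  opcode bits[15:10]=0x21: cp/RR
  [9:6] rd=7 = m
  [5:2] rs=11 = z

m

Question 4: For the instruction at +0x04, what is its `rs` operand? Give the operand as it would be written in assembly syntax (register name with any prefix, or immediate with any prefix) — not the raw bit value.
w

off 0x04: read a0 87 as little → 0x87a0
  opcode bits[15:10]=0x21: cp/RR
  rd: (w>>6)&0xf=0xe → u
  rs: (w>>2)&0xf=0x8 → w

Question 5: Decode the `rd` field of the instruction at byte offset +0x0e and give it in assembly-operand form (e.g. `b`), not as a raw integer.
@+0e  little-endian(20 aa) = 0xaa20
  opcode bits[15:10]=0x2a: band/RR
  rd@[9:6]=0x8 ⇒ w
  rs@[5:2]=0x8 ⇒ w

w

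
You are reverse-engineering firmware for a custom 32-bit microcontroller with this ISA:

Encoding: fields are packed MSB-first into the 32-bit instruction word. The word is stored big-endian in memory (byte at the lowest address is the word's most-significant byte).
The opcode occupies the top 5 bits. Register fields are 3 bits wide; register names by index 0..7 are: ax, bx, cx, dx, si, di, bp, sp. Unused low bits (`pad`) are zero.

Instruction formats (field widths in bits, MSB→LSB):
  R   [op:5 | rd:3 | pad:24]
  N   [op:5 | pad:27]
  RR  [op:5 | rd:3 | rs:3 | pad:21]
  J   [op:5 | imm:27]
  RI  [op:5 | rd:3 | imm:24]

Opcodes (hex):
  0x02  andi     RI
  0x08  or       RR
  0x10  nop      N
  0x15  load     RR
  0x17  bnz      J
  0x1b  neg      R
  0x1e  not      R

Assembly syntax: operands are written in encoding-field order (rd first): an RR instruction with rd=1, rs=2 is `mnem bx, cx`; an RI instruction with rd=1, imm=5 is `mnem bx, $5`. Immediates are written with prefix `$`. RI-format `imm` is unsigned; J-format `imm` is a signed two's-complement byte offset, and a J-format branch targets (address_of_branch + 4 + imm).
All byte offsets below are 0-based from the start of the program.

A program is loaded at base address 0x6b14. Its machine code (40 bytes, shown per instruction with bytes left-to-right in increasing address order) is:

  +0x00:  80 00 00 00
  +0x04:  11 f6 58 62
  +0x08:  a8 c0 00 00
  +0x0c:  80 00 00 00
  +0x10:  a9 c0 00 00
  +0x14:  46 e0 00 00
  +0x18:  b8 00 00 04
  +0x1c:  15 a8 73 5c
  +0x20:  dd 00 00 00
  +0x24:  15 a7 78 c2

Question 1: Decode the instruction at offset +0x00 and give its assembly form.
nop

off 0x00: read 80 00 00 00 as big → 0x80000000
  top 5b → 0x10 → nop [N]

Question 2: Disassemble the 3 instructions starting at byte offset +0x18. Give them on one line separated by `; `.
bnz $4; andi di, $11039580; neg di

+0x18: b8 00 00 04 ⇒ word 0xb8000004 (big)
  opcode bits[31:27]=0x17: bnz/J
  [26:0] imm=4 = $4
+0x1c: 15 a8 73 5c ⇒ word 0x15a8735c (big)
  opcode bits[31:27]=0x2: andi/RI
  [26:24] rd=5 = di
  [23:0] imm=11039580 = $11039580
+0x20: dd 00 00 00 ⇒ word 0xdd000000 (big)
  opcode bits[31:27]=0x1b: neg/R
  [26:24] rd=5 = di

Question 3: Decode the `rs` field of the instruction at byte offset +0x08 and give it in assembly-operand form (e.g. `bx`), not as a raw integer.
bp

[08] a8 c0 00 00 → 0xa8c00000
  opcode bits[31:27]=0x15: load/RR
  rd: (w>>24)&0x7=0x0 → ax
  rs: (w>>21)&0x7=0x6 → bp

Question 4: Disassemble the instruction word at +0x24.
andi di, $10975426

@+24  big-endian(15 a7 78 c2) = 0x15a778c2
  top 5b → 0x2 → andi [RI]
  [26:24] rd=5 = di
  [23:0] imm=10975426 = $10975426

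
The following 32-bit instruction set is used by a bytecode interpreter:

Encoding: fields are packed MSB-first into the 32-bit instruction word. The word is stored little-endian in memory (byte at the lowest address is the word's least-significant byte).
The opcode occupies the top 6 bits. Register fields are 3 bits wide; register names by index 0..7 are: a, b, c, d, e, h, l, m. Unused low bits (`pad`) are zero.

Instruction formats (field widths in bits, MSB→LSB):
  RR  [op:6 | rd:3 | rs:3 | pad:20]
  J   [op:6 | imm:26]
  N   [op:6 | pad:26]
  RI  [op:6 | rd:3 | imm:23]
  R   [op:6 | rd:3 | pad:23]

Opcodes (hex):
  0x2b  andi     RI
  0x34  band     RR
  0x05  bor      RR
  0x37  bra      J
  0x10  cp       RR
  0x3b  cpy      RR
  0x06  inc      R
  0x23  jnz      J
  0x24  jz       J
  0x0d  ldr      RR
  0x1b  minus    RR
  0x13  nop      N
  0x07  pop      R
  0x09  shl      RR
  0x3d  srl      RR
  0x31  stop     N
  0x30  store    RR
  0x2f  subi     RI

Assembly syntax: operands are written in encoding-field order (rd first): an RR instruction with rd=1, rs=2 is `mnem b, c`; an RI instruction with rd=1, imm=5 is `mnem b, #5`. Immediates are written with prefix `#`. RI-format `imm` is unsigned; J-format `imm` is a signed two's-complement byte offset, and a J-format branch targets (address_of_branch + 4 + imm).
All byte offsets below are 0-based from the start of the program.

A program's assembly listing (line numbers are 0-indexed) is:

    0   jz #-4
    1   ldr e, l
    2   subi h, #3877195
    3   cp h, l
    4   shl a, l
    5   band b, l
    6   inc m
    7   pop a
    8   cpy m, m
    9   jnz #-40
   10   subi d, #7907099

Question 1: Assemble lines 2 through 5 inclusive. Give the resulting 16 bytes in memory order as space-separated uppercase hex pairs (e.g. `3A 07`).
L2: subi op=0x2f:6|rd=5:3|imm=3877195:23 ⇒ 0xbebb294b ⇒ little 4b 29 bb be
L3: cp op=0x10:6|rd=5:3|rs=6:3|pad=0:20 ⇒ 0x42e00000 ⇒ little 00 00 e0 42
L4: shl op=0x9:6|rd=0:3|rs=6:3|pad=0:20 ⇒ 0x24600000 ⇒ little 00 00 60 24
L5: band op=0x34:6|rd=1:3|rs=6:3|pad=0:20 ⇒ 0xd0e00000 ⇒ little 00 00 e0 d0

4B 29 BB BE 00 00 E0 42 00 00 60 24 00 00 E0 D0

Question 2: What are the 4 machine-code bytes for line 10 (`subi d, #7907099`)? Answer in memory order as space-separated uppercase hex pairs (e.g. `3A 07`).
L10: subi op=0x2f:6|rd=3:3|imm=7907099:23 ⇒ 0xbdf8a71b ⇒ little 1b a7 f8 bd

1B A7 F8 BD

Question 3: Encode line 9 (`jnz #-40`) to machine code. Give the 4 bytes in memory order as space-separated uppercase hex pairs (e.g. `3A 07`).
D8 FF FF 8F

9. jnz fields op=0x23:6|imm=-40:26 → word 8fffffd8h → d8 ff ff 8f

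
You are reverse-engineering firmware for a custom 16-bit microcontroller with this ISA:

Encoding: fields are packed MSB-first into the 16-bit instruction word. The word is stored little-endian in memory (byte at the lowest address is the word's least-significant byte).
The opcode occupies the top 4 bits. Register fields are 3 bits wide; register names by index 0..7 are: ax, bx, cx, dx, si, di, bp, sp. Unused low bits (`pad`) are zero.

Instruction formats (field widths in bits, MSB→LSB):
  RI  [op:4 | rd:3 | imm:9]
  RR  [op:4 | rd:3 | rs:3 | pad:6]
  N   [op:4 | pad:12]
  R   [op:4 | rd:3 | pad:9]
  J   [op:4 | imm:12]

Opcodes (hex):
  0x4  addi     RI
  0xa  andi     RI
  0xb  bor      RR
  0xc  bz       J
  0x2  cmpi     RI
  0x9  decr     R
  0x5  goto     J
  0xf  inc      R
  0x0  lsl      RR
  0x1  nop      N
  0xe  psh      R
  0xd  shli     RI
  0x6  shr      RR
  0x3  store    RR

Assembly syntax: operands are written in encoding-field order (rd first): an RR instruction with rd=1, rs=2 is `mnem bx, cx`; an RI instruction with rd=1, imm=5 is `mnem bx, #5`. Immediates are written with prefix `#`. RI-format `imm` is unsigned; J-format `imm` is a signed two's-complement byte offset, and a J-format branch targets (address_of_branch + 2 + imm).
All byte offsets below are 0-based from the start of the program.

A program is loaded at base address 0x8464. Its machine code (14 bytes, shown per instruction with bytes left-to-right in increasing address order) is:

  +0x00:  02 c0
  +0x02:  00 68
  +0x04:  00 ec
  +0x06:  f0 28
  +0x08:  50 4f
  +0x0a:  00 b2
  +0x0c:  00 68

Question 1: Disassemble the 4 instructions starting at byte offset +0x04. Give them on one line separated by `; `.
psh bp; cmpi si, #240; addi sp, #336; bor bx, ax

[04] 00 ec → 0xec00
  opcode bits[15:12]=0xe: psh/R
  rd@[11:9]=0x6 ⇒ bp
[06] f0 28 → 0x28f0
  opcode bits[15:12]=0x2: cmpi/RI
  rd@[11:9]=0x4 ⇒ si
  imm@[8:0]=0xf0 ⇒ #240
[08] 50 4f → 0x4f50
  opcode bits[15:12]=0x4: addi/RI
  rd@[11:9]=0x7 ⇒ sp
  imm@[8:0]=0x150 ⇒ #336
[0a] 00 b2 → 0xb200
  opcode bits[15:12]=0xb: bor/RR
  rd@[11:9]=0x1 ⇒ bx
  rs@[8:6]=0x0 ⇒ ax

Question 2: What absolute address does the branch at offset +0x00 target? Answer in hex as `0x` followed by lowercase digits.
0x8468

+0x00: 02 c0 ⇒ word 0xc002 (little)
  opcode bits[15:12]=0xc: bz/J
  [11:0] imm=2 = #2
  target = base 0x8464 + off 0x00 + 2 + imm 2 = 0x8468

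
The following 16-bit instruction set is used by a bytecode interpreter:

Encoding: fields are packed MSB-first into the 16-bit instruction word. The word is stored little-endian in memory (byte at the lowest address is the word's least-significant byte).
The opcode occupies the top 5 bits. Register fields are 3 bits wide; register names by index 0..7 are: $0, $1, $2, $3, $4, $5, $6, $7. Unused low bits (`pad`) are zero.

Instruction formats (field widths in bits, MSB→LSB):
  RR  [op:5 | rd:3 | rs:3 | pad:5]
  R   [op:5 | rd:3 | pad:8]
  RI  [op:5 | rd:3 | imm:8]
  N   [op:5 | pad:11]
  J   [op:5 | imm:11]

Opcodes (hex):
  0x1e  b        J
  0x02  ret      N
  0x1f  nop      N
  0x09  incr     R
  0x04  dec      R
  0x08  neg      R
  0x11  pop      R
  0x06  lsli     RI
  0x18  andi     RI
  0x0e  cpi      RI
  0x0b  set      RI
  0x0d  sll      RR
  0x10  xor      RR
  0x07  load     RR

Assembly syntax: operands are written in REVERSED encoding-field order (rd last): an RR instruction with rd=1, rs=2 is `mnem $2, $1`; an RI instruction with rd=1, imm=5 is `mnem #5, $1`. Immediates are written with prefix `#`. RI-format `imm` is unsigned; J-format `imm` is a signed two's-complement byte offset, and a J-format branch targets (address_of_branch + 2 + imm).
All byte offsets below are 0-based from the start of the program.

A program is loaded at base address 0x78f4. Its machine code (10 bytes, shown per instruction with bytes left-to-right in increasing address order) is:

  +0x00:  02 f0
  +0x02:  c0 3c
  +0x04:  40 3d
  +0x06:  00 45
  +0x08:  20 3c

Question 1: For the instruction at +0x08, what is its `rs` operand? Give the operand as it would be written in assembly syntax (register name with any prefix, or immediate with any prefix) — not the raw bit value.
$1

off 0x08: read 20 3c as little → 0x3c20
  top 5b → 0x7 → load [RR]
  rd: (w>>8)&0x7=0x4 → $4
  rs: (w>>5)&0x7=0x1 → $1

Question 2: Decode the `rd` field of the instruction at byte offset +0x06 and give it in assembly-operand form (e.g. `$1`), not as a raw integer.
$5

+0x06: 00 45 ⇒ word 0x4500 (little)
  op=0x4500>>11=0x8 ⇒ neg (R)
  rd: (w>>8)&0x7=0x5 → $5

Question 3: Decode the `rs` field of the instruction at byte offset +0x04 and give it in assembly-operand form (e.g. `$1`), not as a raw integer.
$2

+0x04: 40 3d ⇒ word 0x3d40 (little)
  opcode bits[15:11]=0x7: load/RR
  rd@[10:8]=0x5 ⇒ $5
  rs@[7:5]=0x2 ⇒ $2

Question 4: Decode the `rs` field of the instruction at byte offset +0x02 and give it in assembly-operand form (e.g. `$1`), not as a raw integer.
$6

@+02  little-endian(c0 3c) = 0x3cc0
  opcode bits[15:11]=0x7: load/RR
  rd@[10:8]=0x4 ⇒ $4
  rs@[7:5]=0x6 ⇒ $6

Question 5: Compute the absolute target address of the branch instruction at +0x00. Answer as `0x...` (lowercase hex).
off 0x00: read 02 f0 as little → 0xf002
  top 5b → 0x1e → b [J]
  [10:0] imm=2 = #2
  target = base 0x78f4 + off 0x00 + 2 + imm 2 = 0x78f8

0x78f8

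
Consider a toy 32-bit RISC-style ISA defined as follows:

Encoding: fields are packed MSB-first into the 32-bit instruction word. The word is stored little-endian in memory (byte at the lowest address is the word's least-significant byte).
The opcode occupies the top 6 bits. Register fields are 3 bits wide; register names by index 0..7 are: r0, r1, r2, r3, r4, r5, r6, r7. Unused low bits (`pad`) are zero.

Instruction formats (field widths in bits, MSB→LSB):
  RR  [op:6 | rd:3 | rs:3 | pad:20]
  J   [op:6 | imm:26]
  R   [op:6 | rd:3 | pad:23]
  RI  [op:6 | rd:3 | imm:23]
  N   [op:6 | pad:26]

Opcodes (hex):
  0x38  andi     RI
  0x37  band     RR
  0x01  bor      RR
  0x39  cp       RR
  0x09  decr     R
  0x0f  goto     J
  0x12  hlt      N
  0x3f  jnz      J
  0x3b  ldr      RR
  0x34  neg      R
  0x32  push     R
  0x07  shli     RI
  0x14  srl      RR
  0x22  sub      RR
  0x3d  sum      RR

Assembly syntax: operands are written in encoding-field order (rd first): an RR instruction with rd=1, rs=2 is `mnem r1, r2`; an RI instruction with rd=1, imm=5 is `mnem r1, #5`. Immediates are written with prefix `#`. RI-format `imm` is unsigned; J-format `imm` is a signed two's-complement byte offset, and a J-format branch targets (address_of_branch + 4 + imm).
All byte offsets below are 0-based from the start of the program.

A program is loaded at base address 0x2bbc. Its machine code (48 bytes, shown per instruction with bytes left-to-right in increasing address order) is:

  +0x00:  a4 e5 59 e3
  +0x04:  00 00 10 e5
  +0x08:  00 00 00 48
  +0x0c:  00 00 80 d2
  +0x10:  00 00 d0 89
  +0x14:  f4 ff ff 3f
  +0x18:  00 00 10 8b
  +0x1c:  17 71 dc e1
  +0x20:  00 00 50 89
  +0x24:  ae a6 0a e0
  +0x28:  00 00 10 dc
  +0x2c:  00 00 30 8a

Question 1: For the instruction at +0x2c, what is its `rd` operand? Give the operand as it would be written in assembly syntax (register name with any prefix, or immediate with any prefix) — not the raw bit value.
@+2c  little-endian(00 00 30 8a) = 0x8a300000
  top 6b → 0x22 → sub [RR]
  rd: (w>>23)&0x7=0x4 → r4
  rs: (w>>20)&0x7=0x3 → r3

r4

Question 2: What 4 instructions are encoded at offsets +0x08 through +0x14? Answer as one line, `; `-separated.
[08] 00 00 00 48 → 0x48000000
  opcode bits[31:26]=0x12: hlt/N
[0c] 00 00 80 d2 → 0xd2800000
  opcode bits[31:26]=0x34: neg/R
  rd: (w>>23)&0x7=0x5 → r5
[10] 00 00 d0 89 → 0x89d00000
  opcode bits[31:26]=0x22: sub/RR
  rd: (w>>23)&0x7=0x3 → r3
  rs: (w>>20)&0x7=0x5 → r5
[14] f4 ff ff 3f → 0x3ffffff4
  opcode bits[31:26]=0xf: goto/J
  imm: (w>>0)&0x3ffffff=0x3fffff4 (s26→-12) → #-12

hlt; neg r5; sub r3, r5; goto #-12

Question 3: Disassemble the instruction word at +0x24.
andi r0, #698030

[24] ae a6 0a e0 → 0xe00aa6ae
  op=0xe00aa6ae>>26=0x38 ⇒ andi (RI)
  rd: (w>>23)&0x7=0x0 → r0
  imm: (w>>0)&0x7fffff=0xaa6ae → #698030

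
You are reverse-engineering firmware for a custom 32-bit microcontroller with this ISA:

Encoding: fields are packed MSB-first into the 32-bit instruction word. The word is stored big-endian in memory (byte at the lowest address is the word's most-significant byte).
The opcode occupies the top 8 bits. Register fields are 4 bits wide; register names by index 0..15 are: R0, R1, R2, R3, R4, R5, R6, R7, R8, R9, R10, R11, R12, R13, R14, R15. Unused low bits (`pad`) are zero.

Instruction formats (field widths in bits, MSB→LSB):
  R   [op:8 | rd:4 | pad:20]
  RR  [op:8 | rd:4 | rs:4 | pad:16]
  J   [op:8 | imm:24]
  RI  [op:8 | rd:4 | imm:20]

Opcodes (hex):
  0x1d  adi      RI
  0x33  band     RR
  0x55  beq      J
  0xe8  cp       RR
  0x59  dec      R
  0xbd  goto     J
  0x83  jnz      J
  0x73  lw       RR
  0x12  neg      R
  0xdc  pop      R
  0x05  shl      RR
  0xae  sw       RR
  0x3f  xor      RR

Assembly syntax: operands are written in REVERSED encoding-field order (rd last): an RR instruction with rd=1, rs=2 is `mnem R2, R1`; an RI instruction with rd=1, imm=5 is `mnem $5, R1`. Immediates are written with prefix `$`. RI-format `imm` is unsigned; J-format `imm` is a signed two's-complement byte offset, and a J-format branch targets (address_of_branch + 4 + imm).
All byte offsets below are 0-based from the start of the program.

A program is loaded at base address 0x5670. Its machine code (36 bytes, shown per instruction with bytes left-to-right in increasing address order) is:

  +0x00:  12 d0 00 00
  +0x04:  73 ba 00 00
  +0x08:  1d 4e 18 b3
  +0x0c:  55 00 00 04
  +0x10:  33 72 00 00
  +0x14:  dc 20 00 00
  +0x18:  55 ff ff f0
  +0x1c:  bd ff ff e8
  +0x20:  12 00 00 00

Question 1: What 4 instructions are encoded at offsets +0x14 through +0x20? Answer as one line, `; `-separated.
off 0x14: read dc 20 00 00 as big → 0xdc200000
  opcode bits[31:24]=0xdc: pop/R
  [23:20] rd=2 = R2
off 0x18: read 55 ff ff f0 as big → 0x55fffff0
  opcode bits[31:24]=0x55: beq/J
  [23:0] imm=16777200 (s24→-16) = $-16
off 0x1c: read bd ff ff e8 as big → 0xbdffffe8
  opcode bits[31:24]=0xbd: goto/J
  [23:0] imm=16777192 (s24→-24) = $-24
off 0x20: read 12 00 00 00 as big → 0x12000000
  opcode bits[31:24]=0x12: neg/R
  [23:20] rd=0 = R0

pop R2; beq $-16; goto $-24; neg R0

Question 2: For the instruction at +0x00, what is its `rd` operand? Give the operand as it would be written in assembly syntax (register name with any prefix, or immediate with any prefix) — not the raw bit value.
+0x00: 12 d0 00 00 ⇒ word 0x12d00000 (big)
  top 8b → 0x12 → neg [R]
  [23:20] rd=13 = R13

R13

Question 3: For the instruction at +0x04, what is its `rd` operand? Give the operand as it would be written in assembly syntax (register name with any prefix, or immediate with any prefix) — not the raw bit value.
R11

+0x04: 73 ba 00 00 ⇒ word 0x73ba0000 (big)
  top 8b → 0x73 → lw [RR]
  [23:20] rd=11 = R11
  [19:16] rs=10 = R10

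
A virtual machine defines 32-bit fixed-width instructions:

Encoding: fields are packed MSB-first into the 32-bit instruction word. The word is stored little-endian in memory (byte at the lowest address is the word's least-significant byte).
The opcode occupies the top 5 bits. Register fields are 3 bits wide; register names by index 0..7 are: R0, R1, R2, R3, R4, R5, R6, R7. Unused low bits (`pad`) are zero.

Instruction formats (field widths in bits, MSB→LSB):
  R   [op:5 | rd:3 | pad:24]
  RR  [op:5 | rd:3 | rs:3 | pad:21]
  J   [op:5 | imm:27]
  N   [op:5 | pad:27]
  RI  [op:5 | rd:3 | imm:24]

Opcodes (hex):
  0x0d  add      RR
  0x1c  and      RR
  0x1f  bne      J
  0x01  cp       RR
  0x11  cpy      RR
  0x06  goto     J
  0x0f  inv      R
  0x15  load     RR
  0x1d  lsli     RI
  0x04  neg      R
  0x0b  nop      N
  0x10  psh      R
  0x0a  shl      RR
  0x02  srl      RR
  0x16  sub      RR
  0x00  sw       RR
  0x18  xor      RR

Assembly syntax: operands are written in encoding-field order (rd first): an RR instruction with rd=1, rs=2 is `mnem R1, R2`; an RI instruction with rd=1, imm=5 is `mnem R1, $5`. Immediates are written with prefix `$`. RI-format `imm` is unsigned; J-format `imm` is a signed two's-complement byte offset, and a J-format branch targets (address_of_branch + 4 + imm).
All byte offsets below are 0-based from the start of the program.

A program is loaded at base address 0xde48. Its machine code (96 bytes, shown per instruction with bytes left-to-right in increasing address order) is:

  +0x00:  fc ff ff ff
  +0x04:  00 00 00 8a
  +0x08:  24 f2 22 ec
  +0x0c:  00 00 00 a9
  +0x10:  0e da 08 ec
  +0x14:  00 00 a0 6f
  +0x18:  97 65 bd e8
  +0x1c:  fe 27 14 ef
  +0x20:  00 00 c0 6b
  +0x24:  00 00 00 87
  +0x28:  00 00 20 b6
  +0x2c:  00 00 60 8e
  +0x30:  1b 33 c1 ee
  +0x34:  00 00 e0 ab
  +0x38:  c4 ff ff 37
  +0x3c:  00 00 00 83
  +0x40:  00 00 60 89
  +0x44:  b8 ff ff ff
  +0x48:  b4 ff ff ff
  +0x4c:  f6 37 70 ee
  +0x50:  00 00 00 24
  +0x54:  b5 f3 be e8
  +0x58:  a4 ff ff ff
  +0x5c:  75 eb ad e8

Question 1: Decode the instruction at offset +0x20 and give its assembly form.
add R3, R6

[20] 00 00 c0 6b → 0x6bc00000
  op=0x6bc00000>>27=0xd ⇒ add (RR)
  rd: (w>>24)&0x7=0x3 → R3
  rs: (w>>21)&0x7=0x6 → R6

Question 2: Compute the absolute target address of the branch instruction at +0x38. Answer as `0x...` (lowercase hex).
+0x38: c4 ff ff 37 ⇒ word 0x37ffffc4 (little)
  opcode bits[31:27]=0x6: goto/J
  imm: (w>>0)&0x7ffffff=0x7ffffc4 (s27→-60) → $-60
  target = base 0xde48 + off 0x38 + 4 + imm -60 = 0xde48

0xde48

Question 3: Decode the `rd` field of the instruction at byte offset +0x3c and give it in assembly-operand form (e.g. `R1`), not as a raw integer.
[3c] 00 00 00 83 → 0x83000000
  op=0x83000000>>27=0x10 ⇒ psh (R)
  [26:24] rd=3 = R3

R3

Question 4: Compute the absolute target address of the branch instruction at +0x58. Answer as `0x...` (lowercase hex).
0xde48

[58] a4 ff ff ff → 0xffffffa4
  opcode bits[31:27]=0x1f: bne/J
  imm@[26:0]=0x7ffffa4 (s27→-92) ⇒ $-92
  target = base 0xde48 + off 0x58 + 4 + imm -92 = 0xde48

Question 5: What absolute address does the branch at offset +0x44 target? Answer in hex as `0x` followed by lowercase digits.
0xde48

off 0x44: read b8 ff ff ff as little → 0xffffffb8
  opcode bits[31:27]=0x1f: bne/J
  imm@[26:0]=0x7ffffb8 (s27→-72) ⇒ $-72
  target = base 0xde48 + off 0x44 + 4 + imm -72 = 0xde48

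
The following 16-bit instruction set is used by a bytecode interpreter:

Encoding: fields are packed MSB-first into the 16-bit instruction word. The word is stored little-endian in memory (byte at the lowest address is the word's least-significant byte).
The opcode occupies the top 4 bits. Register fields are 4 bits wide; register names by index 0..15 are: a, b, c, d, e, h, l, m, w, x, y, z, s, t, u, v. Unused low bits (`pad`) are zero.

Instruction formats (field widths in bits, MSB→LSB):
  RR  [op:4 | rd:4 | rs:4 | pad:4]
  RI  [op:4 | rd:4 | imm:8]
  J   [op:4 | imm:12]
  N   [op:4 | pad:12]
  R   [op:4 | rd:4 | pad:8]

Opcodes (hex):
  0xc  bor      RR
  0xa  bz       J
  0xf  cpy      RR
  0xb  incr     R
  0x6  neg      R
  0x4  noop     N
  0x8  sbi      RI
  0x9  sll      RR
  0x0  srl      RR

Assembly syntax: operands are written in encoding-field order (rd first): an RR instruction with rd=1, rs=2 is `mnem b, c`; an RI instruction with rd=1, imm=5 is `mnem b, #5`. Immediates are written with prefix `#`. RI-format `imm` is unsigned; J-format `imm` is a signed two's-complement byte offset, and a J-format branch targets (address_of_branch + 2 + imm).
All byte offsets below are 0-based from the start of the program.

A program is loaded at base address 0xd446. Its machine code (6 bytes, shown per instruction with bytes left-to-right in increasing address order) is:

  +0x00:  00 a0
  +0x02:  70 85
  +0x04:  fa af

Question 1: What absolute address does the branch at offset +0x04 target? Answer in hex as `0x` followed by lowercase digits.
@+04  little-endian(fa af) = 0xaffa
  opcode bits[15:12]=0xa: bz/J
  [11:0] imm=4090 (s12→-6) = #-6
  target = base 0xd446 + off 0x04 + 2 + imm -6 = 0xd446

0xd446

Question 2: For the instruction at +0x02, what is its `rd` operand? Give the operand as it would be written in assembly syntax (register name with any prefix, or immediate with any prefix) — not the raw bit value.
h

+0x02: 70 85 ⇒ word 0x8570 (little)
  op=0x8570>>12=0x8 ⇒ sbi (RI)
  rd: (w>>8)&0xf=0x5 → h
  imm: (w>>0)&0xff=0x70 → #112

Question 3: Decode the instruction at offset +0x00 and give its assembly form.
bz #0

@+00  little-endian(00 a0) = 0xa000
  opcode bits[15:12]=0xa: bz/J
  [11:0] imm=0 = #0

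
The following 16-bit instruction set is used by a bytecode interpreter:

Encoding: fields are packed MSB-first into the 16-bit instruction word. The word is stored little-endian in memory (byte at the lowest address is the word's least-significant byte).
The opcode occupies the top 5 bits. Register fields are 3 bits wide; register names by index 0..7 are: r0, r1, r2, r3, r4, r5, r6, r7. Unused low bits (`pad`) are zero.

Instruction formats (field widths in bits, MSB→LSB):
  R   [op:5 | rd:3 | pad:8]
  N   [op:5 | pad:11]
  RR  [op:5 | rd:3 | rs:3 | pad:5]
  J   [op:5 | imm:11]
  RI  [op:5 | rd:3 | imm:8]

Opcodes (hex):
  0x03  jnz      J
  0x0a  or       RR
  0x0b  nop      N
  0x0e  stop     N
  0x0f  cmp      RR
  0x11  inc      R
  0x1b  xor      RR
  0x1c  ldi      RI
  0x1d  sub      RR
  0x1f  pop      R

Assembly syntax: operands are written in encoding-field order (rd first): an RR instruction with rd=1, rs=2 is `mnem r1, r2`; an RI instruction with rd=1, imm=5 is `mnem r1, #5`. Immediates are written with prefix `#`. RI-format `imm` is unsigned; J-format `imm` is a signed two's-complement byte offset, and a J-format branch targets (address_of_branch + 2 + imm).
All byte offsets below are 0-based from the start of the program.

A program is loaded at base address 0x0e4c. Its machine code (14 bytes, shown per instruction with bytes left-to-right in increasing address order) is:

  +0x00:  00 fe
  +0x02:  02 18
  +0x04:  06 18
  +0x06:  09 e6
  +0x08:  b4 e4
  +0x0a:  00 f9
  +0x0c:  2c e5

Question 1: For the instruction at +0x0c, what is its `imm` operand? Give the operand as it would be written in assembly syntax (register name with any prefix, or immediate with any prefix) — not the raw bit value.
[0c] 2c e5 → 0xe52c
  op=0xe52c>>11=0x1c ⇒ ldi (RI)
  [10:8] rd=5 = r5
  [7:0] imm=44 = #44

#44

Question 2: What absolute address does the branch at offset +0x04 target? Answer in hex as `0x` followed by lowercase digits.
+0x04: 06 18 ⇒ word 0x1806 (little)
  top 5b → 0x3 → jnz [J]
  imm: (w>>0)&0x7ff=0x6 → #6
  target = base 0x0e4c + off 0x04 + 2 + imm 6 = 0x0e58

0x0e58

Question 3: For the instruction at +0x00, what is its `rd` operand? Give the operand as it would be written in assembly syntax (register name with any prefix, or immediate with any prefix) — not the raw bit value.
r6

+0x00: 00 fe ⇒ word 0xfe00 (little)
  opcode bits[15:11]=0x1f: pop/R
  rd: (w>>8)&0x7=0x6 → r6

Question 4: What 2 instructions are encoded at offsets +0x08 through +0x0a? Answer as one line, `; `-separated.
off 0x08: read b4 e4 as little → 0xe4b4
  opcode bits[15:11]=0x1c: ldi/RI
  [10:8] rd=4 = r4
  [7:0] imm=180 = #180
off 0x0a: read 00 f9 as little → 0xf900
  opcode bits[15:11]=0x1f: pop/R
  [10:8] rd=1 = r1

ldi r4, #180; pop r1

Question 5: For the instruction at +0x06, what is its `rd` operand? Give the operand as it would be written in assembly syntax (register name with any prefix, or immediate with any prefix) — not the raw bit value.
[06] 09 e6 → 0xe609
  opcode bits[15:11]=0x1c: ldi/RI
  rd@[10:8]=0x6 ⇒ r6
  imm@[7:0]=0x9 ⇒ #9

r6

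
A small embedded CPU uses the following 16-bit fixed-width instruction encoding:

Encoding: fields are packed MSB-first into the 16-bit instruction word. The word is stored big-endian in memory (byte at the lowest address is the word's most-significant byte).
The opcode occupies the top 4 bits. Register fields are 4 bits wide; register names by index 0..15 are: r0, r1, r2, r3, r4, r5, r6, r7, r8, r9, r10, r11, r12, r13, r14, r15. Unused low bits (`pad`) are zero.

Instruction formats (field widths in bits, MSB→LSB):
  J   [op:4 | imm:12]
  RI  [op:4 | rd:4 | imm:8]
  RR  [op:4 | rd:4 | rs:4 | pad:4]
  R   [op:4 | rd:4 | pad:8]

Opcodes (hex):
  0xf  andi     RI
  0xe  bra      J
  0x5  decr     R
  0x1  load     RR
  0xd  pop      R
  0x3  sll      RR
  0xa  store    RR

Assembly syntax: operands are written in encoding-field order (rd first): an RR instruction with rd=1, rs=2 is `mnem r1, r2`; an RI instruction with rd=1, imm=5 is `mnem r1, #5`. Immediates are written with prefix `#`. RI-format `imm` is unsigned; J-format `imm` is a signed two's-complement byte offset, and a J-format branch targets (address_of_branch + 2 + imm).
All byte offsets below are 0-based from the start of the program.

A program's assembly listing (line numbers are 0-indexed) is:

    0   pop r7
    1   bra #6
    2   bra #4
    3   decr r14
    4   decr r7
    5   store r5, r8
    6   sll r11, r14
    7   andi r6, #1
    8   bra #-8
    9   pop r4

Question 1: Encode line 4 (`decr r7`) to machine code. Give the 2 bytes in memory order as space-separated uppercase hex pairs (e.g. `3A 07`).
57 00

line 4 (decr): pack op=0x5:4|rd=7:4|pad=0:8 = 0x5700; big→ 57 00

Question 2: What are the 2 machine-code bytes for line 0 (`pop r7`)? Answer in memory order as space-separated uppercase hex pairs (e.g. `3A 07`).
L0: pop op=0xd:4|rd=7:4|pad=0:8 ⇒ 0xd700 ⇒ big d7 00

D7 00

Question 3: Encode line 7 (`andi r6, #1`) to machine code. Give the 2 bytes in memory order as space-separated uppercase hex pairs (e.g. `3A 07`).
F6 01

7. andi fields op=0xf:4|rd=6:4|imm=1:8 → word f601h → f6 01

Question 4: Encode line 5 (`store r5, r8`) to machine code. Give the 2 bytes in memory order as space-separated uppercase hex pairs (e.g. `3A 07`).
L5: store op=0xa:4|rd=5:4|rs=8:4|pad=0:4 ⇒ 0xa580 ⇒ big a5 80

A5 80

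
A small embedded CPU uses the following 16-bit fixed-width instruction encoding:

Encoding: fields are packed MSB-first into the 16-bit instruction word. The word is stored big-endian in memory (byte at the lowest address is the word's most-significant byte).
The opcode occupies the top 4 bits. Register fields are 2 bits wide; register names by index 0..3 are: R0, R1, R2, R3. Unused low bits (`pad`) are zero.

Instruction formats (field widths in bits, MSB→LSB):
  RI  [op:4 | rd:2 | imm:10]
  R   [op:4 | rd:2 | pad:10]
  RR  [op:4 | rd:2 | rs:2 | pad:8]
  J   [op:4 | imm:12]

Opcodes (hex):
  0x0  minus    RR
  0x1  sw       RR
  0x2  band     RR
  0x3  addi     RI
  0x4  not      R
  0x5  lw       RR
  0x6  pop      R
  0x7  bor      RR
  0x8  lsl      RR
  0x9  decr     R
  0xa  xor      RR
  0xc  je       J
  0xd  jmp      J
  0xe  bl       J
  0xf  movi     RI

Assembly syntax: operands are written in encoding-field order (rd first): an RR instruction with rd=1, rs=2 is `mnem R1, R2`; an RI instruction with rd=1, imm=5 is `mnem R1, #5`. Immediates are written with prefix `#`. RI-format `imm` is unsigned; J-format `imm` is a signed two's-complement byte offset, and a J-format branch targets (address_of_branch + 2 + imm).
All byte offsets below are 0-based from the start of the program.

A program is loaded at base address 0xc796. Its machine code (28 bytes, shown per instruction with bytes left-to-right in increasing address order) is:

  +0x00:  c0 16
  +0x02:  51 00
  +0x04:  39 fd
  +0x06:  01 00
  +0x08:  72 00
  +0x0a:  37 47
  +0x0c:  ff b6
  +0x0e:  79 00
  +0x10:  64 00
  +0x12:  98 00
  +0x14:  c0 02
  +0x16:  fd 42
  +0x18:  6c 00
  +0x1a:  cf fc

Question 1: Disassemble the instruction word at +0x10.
pop R1

+0x10: 64 00 ⇒ word 0x6400 (big)
  opcode bits[15:12]=0x6: pop/R
  [11:10] rd=1 = R1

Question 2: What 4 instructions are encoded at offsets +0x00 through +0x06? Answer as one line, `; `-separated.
je #22; lw R0, R1; addi R2, #509; minus R0, R1

+0x00: c0 16 ⇒ word 0xc016 (big)
  top 4b → 0xc → je [J]
  imm@[11:0]=0x16 ⇒ #22
+0x02: 51 00 ⇒ word 0x5100 (big)
  top 4b → 0x5 → lw [RR]
  rd@[11:10]=0x0 ⇒ R0
  rs@[9:8]=0x1 ⇒ R1
+0x04: 39 fd ⇒ word 0x39fd (big)
  top 4b → 0x3 → addi [RI]
  rd@[11:10]=0x2 ⇒ R2
  imm@[9:0]=0x1fd ⇒ #509
+0x06: 01 00 ⇒ word 0x0100 (big)
  top 4b → 0x0 → minus [RR]
  rd@[11:10]=0x0 ⇒ R0
  rs@[9:8]=0x1 ⇒ R1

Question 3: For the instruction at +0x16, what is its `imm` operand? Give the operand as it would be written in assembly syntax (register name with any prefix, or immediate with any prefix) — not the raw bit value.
[16] fd 42 → 0xfd42
  opcode bits[15:12]=0xf: movi/RI
  rd@[11:10]=0x3 ⇒ R3
  imm@[9:0]=0x142 ⇒ #322

#322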